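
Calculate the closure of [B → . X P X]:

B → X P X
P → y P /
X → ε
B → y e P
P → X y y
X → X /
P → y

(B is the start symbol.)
Start with: [B → . X P X]
  [B → . X P X] has the dot before X: add [X → .], [X → . X /]
No further items can be added.

CLOSURE = { [B → . X P X], [X → . X /], [X → .] }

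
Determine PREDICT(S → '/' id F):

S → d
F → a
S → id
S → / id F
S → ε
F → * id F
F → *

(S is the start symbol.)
{ '/' }

PREDICT(S → '/' id F) = (FIRST(RHS) \ {ε}) ∪ (FOLLOW(S) if ε ∈ FIRST(RHS), i.e. RHS ⇒* ε)
FIRST('/' id F) = { '/' }
ε ∉ FIRST('/' id F), so FOLLOW(S) is not added.
PREDICT(S → '/' id F) = { '/' }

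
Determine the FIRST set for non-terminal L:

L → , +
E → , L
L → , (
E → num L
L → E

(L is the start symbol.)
FIRST sets of the other non-terminals involved (by the same procedure, iterated to a fixed point):
  FIRST(E) = { ',', 'num' }

From L → , +:
  - ',' is a terminal: add ',' and stop
From L → , (:
  - ',' is a terminal: add ',' and stop
From L → E:
  - E is a non-terminal: add FIRST(E) \ {ε} = { ',', 'num' }
    E is not nullable, so stop

Collecting: FIRST(L) = { ',', 'num' }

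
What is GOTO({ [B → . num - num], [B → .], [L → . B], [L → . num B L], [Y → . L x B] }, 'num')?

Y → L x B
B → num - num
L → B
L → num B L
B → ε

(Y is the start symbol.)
GOTO(I, 'num') = CLOSURE({ [A → αX.β] : [A → α.Xβ] ∈ I, X = 'num' })

Items with dot before 'num', with the dot advanced:
  [B → . num - num] → [B → num . - num]
  [L → . num B L] → [L → num . B L]
Closure of the advanced items:
  [L → num . B L] has the dot before B: add [B → . num - num], [B → .]

GOTO = { [B → . num - num], [B → .], [B → num . - num], [L → num . B L] }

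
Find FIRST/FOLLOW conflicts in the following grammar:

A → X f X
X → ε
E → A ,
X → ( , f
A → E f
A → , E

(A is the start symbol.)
A FIRST/FOLLOW conflict occurs when a non-terminal N has a nullable alternative N → β (β ⇒* ε) and another alternative N → α with FIRST(α) ∩ FOLLOW(N) ≠ ∅: on such a lookahead the parser cannot decide between expanding α and letting N vanish via β.

Nullable non-terminals: X.

X: nullable alternative(s) X → ε; FOLLOW(X) = { $, ',', 'f' }
  X → ε: FIRST \ {ε} = { } — this is the only nullable alternative, skip
  X → ( , f: FIRST \ {ε} = { '(' } — disjoint from FOLLOW(X)

A, E have no nullable alternative, so no FIRST/FOLLOW check is needed there.

No FIRST/FOLLOW conflicts found.

Answer: No FIRST/FOLLOW conflicts.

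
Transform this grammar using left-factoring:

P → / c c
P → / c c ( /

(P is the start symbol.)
Left-factoring transforms A → αβ₁ | αβ₂ into A → αA' and A' → β₁ | β₂
(α is the longest common prefix among the alternatives). Repeat until
no nonterminal has two alternatives with a common prefix.

Round 1: P has alternatives sharing prefix '/ c c'. Introduce P': P → / c c P'
  Add: P' → ε
  Add: P' → ( /

No remaining common prefixes — done.

Resulting grammar:
P → / c c P'
P' → ε
P' → ( /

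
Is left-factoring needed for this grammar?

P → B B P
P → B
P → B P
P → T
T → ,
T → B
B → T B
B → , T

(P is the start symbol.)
Left-factoring is needed when two productions for the same non-terminal
share a common prefix on the right-hand side.

Productions for P:
  P → B B P
  P → B
  P → B P
  P → T
Productions for T:
  T → ,
  T → B
Productions for B:
  B → T B
  B → , T

Found common prefix 'B' in productions for P

Answer: Yes, P has productions with common prefix 'B'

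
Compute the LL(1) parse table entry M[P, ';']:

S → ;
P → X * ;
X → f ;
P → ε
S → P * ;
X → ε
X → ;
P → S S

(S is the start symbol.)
P → X * ;, P → S S

To find M[P, ';'], we find productions for P where ';' is in the predict set (PREDICT(N → α) = (FIRST(α) \ {ε}) ∪ (FOLLOW(N) if α ⇒* ε)).

Relevant sets:
  FIRST(X) = { ';', 'f', ε }
  FIRST(S) = { '*', ';', 'f' }
  FOLLOW(P) = { '*' }

P → X * ;: PREDICT = { '*', ';', 'f' }
  ';' is in predict set, so this production goes in M[P, ';']
P → ε: PREDICT = { '*' }
P → S S: PREDICT = { '*', ';', 'f' }
  ';' is in predict set, so this production goes in M[P, ';']

M[P, ';'] = P → X * ;, P → S S  (a multiply-defined cell — the grammar is not LL(1))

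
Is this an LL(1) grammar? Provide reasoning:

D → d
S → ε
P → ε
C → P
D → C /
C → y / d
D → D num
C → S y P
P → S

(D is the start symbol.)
No. Predict set conflict for D: { 'd' }

Relevant sets:
  FIRST(C) = { 'y', ε }
  FIRST(D) = { '/', 'd', 'y' }
  FIRST(S) = { ε }
  FIRST(P) = { ε }
  FOLLOW(P) = { '/' }
  FOLLOW(C) = { '/' }

For D:
  PREDICT(D → d) = { 'd' }
  PREDICT(D → C '/') = { '/', 'y' }
  PREDICT(D → D num) = { '/', 'd', 'y' }
For P:
  PREDICT(P → ε) = { '/' }
  PREDICT(P → S) = { '/' }
For C:
  PREDICT(C → P) = { '/' }
  PREDICT(C → y '/' d) = { 'y' }
  PREDICT(C → S y P) = { 'y' }
S has a single production, so nothing to check there.

Conflict found: Predict set conflict for D: { 'd' }
The grammar is NOT LL(1).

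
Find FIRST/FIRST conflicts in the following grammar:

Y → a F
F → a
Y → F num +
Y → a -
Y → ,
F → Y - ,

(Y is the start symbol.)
A FIRST/FIRST conflict occurs when two productions N → α and N → β for the same non-terminal have FIRST(α) ∩ FIRST(β) ≠ ∅ (with ε ∈ FIRST of a nullable right-hand side, so two nullable alternatives also conflict).

FIRST sets of the non-terminals at (or reachable through a nullable prefix from) the front of some alternative:
  FIRST(F) = { ',', 'a' }
  FIRST(Y) = { ',', 'a' }

Productions for Y:
  Y → a F: FIRST = { 'a' }
  Y → F num +: FIRST = { ',', 'a' }
  Y → a -: FIRST = { 'a' }
  Y → ,: FIRST = { ',' }
Productions for F:
  F → a: FIRST = { 'a' }
  F → Y - ,: FIRST = { ',', 'a' }

Conflict for Y: Y → a F and Y → F num +
  Overlap: { 'a' }
Conflict for Y: Y → a F and Y → a -
  Overlap: { 'a' }
Conflict for Y: Y → F num + and Y → a -
  Overlap: { 'a' }
Conflict for Y: Y → F num + and Y → ,
  Overlap: { ',' }
Conflict for F: F → a and F → Y - ,
  Overlap: { 'a' }

Answer: Yes. Y → a F / Y → F num '+' on { 'a' }; Y → a F / Y → a '-' on { 'a' }; Y → F num '+' / Y → a '-' on { 'a' }; Y → F num '+' / Y → ',' on { ',' }; F → a / F → Y '-' ',' on { 'a' }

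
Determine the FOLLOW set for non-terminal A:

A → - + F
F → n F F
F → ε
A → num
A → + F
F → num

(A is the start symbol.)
{ $ }

A is the start symbol, so $ ∈ FOLLOW(A).
A does not occur on any right-hand side.

Taking the union: FOLLOW(A) = { $ }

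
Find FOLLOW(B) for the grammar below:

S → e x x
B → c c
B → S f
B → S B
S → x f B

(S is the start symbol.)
{ $, 'c', 'e', 'f', 'x' }

In B → S B: B is at the end; this adds FOLLOW(B) to itself — nothing new
In S → x f B: B is at the end, add FOLLOW(S)

The FOLLOW sets referred to above (computed the same way, to a fixed point):
  FOLLOW(S) = { $, 'c', 'e', 'f', 'x' }

Taking the union: FOLLOW(B) = { $, 'c', 'e', 'f', 'x' }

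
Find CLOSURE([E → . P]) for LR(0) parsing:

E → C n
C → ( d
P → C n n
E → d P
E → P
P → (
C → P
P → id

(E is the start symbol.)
{ [C → . ( d], [C → . P], [E → . P], [P → . (], [P → . C n n], [P → . id] }

Start with: [E → . P]
  [E → . P] has the dot before P: add [P → . C n n], [P → . (], [P → . id]
  [P → . C n n] has the dot before C: add [C → . ( d], [C → . P]
No further items can be added.

CLOSURE = { [C → . ( d], [C → . P], [E → . P], [P → . (], [P → . C n n], [P → . id] }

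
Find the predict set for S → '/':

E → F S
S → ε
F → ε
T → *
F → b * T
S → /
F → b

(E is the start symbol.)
{ '/' }

PREDICT(S → '/') = (FIRST(RHS) \ {ε}) ∪ (FOLLOW(S) if ε ∈ FIRST(RHS), i.e. RHS ⇒* ε)
FIRST('/') = { '/' }
ε ∉ FIRST('/'), so FOLLOW(S) is not added.
PREDICT(S → '/') = { '/' }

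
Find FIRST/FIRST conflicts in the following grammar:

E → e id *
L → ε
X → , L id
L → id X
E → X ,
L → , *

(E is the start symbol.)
No FIRST/FIRST conflicts.

A FIRST/FIRST conflict occurs when two productions N → α and N → β for the same non-terminal have FIRST(α) ∩ FIRST(β) ≠ ∅ (with ε ∈ FIRST of a nullable right-hand side, so two nullable alternatives also conflict).

FIRST sets of the non-terminals at (or reachable through a nullable prefix from) the front of some alternative:
  FIRST(X) = { ',' }

Productions for E:
  E → e id *: FIRST = { 'e' }
  E → X ,: FIRST = { ',' }
Productions for L:
  L → ε: FIRST = { ε }
  L → id X: FIRST = { 'id' }
  L → , *: FIRST = { ',' }
X has only one production, so no FIRST/FIRST conflict is possible there.

All alternatives of each non-terminal have pairwise disjoint FIRST sets.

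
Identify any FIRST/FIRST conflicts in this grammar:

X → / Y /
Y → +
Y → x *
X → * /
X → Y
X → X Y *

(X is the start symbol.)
Yes. X → '/' Y '/' / X → X Y '*' on { '/' }; X → '*' '/' / X → X Y '*' on { '*' }; X → Y / X → X Y '*' on { '+', 'x' }

FIRST sets of the non-terminals at (or reachable through a nullable prefix from) the front of some alternative:
  FIRST(Y) = { '+', 'x' }
  FIRST(X) = { '*', '+', '/', 'x' }

Productions for X:
  X → / Y /: FIRST = { '/' }
  X → * /: FIRST = { '*' }
  X → Y: FIRST = { '+', 'x' }
  X → X Y *: FIRST = { '*', '+', '/', 'x' }
Productions for Y:
  Y → +: FIRST = { '+' }
  Y → x *: FIRST = { 'x' }

Conflict for X: X → / Y / and X → X Y *
  Overlap: { '/' }
Conflict for X: X → * / and X → X Y *
  Overlap: { '*' }
Conflict for X: X → Y and X → X Y *
  Overlap: { '+', 'x' }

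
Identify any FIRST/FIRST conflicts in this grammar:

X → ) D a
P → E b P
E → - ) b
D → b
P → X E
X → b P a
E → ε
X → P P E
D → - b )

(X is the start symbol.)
Yes. X → ')' D a / X → P P E on { ')' }; X → b P a / X → P P E on { 'b' }; P → E b P / P → X E on { '-', 'b' }

A FIRST/FIRST conflict occurs when two productions N → α and N → β for the same non-terminal have FIRST(α) ∩ FIRST(β) ≠ ∅ (with ε ∈ FIRST of a nullable right-hand side, so two nullable alternatives also conflict).

FIRST sets of the non-terminals at (or reachable through a nullable prefix from) the front of some alternative:
  FIRST(P) = { ')', '-', 'b' }
  FIRST(E) = { '-', ε }
  FIRST(X) = { ')', '-', 'b' }

Productions for X:
  X → ) D a: FIRST = { ')' }
  X → b P a: FIRST = { 'b' }
  X → P P E: FIRST = { ')', '-', 'b' }
Productions for P:
  P → E b P: FIRST = { '-', 'b' }
  P → X E: FIRST = { ')', '-', 'b' }
Productions for E:
  E → - ) b: FIRST = { '-' }
  E → ε: FIRST = { ε }
Productions for D:
  D → b: FIRST = { 'b' }
  D → - b ): FIRST = { '-' }

Conflict for X: X → ) D a and X → P P E
  Overlap: { ')' }
Conflict for X: X → b P a and X → P P E
  Overlap: { 'b' }
Conflict for P: P → E b P and P → X E
  Overlap: { '-', 'b' }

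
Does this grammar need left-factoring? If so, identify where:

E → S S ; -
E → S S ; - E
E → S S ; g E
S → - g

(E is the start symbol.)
Yes, E has productions with common prefix 'S S ;'

Left-factoring is needed when two productions for the same non-terminal
share a common prefix on the right-hand side.

Productions for E:
  E → S S ; -
  E → S S ; - E
  E → S S ; g E

Found common prefix 'S S ;' in productions for E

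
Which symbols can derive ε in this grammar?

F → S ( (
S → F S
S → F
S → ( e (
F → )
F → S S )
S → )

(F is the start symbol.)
There are no ε-productions, so no non-terminal can derive ε.
No non-terminals are nullable.

Answer: None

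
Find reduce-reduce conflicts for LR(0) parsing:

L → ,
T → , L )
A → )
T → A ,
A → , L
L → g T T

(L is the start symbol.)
Augment with L' → L and build the canonical LR(0) collection (I0 = CLOSURE({[L' → . L]}), then GOTO on every symbol after a dot until no new states appear). It has 12 states:
  I0: { [L → . ,], [L → . g T T], [L' → . L] }  — shift
  I1: { [L → , .] }  — reduce
  I2: { [L' → L .] }  — accept
  I3: { [A → . )], [A → . , L], [L → g . T T], [T → . , L )], [T → . A ,] }  — shift
  I4: { [A → ) .] }  — reduce
  I5: { [A → , . L], [L → . ,], [L → . g T T], [T → , . L )] }  — shift
  I6: { [T → A . ,] }  — shift
  I7: { [A → . )], [A → . , L], [L → g T . T], [T → . , L )], [T → . A ,] }  — shift
  I8: { [L → g T T .] }  — reduce
  I9: { [T → A , .] }  — reduce
  I10: { [A → , L .], [T → , L . )] }  — shift, reduce
  I11: { [T → , L ) .] }  — reduce

No state contains more than one complete item.

Answer: No reduce-reduce conflicts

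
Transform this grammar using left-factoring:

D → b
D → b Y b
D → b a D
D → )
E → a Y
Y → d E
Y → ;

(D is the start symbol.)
D → b D'
D' → ε
D' → Y b
D' → a D
D → )
E → a Y
Y → d E
Y → ;

Left-factoring transforms A → αβ₁ | αβ₂ into A → αA' and A' → β₁ | β₂
(α is the longest common prefix among the alternatives). Repeat until
no nonterminal has two alternatives with a common prefix.

Round 1: D has alternatives sharing prefix 'b'. Introduce D': D → b D'
  Add: D' → ε
  Add: D' → Y b
  Add: D' → a D

No remaining common prefixes — done.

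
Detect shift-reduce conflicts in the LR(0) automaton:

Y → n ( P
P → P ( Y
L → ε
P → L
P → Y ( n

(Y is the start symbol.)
A shift-reduce conflict occurs when an LR(0) state has both:
  - a complete (reduce) item [A → α .] (dot at the end), and
  - a shift item [B → β . c γ] (dot before a terminal).

Augment with Y' → Y and build the canonical LR(0) collection (I0 = CLOSURE({[Y' → . Y]}), then GOTO on every symbol after a dot until no new states appear). It has 11 states:
  I0: { [Y → . n ( P], [Y' → . Y] }  — shift
  I1: { [Y' → Y .] }  — accept
  I2: { [Y → n . ( P] }  — shift
  I3: { [L → .], [P → . L], [P → . P ( Y], [P → . Y ( n], [Y → . n ( P], [Y → n ( . P] }  — shift, reduce
  I4: { [P → L .] }  — reduce
  I5: { [P → P . ( Y], [Y → n ( P .] }  — shift, reduce
  I6: { [P → Y . ( n] }  — shift
  I7: { [P → Y ( . n] }  — shift
  I8: { [P → Y ( n .] }  — reduce
  I9: { [P → P ( . Y], [Y → . n ( P] }  — shift
  I10: { [P → P ( Y .] }  — reduce

I3 contains reduce item [L → .] and shift item [Y → . n ( P] — shift-reduce conflict.
I5 contains reduce item [Y → n ( P .] and shift item [P → P . ( Y] — shift-reduce conflict.

Answer: Yes — I3: [L → .] vs [Y → . n ( P]; I5: [Y → n ( P .] vs [P → P . ( Y]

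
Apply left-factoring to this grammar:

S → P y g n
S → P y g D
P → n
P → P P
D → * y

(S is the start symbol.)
S → P y g S'
S' → n
S' → D
P → n
P → P P
D → * y

Left-factoring transforms A → αβ₁ | αβ₂ into A → αA' and A' → β₁ | β₂
(α is the longest common prefix among the alternatives). Repeat until
no nonterminal has two alternatives with a common prefix.

Round 1: S has alternatives sharing prefix 'P y g'. Introduce S': S → P y g S'
  Add: S' → n
  Add: S' → D

No remaining common prefixes — done.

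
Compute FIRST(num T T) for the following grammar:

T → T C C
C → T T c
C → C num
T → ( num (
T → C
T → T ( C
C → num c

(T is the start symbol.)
To compute FIRST(num T T), process the symbols left to right:
Symbol num is a terminal. Add 'num' and stop.
FIRST(num T T) = { 'num' }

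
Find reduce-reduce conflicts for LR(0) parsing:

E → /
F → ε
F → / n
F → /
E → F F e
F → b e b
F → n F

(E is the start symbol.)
Yes — I1: [E → / .] vs [F → / .]

Augment with E' → E and build the canonical LR(0) collection (I0 = CLOSURE({[E' → . E]}), then GOTO on every symbol after a dot until no new states appear). It has 13 states:
  I0: { [E → . /], [E → . F F e], [E' → . E], [F → . / n], [F → . /], [F → . b e b], [F → . n F], [F → .] }  — shift, reduce
  I1: { [E → / .], [F → / . n], [F → / .] }  — shift, 2 reduces
  I2: { [E' → E .] }  — accept
  I3: { [E → F . F e], [F → . / n], [F → . /], [F → . b e b], [F → . n F], [F → .] }  — shift, reduce
  I4: { [F → b . e b] }  — shift
  I5: { [F → . / n], [F → . /], [F → . b e b], [F → . n F], [F → .], [F → n . F] }  — shift, reduce
  I6: { [F → / . n], [F → / .] }  — shift, reduce
  I7: { [F → n F .] }  — reduce
  I8: { [F → / n .] }  — reduce
  I9: { [F → b e . b] }  — shift
  I10: { [F → b e b .] }  — reduce
  I11: { [E → F F . e] }  — shift
  I12: { [E → F F e .] }  — reduce

I1 contains complete items [E → / .], [F → / .] — reduce-reduce conflict.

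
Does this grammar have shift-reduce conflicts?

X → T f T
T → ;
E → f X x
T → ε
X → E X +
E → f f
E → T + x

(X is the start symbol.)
A shift-reduce conflict occurs when an LR(0) state has both:
  - a complete (reduce) item [A → α .] (dot at the end), and
  - a shift item [B → β . c γ] (dot before a terminal).

Augment with X' → X and build the canonical LR(0) collection (I0 = CLOSURE({[X' → . X]}), then GOTO on every symbol after a dot until no new states appear). It has 15 states:
  I0: { [E → . T + x], [E → . f X x], [E → . f f], [T → . ;], [T → .], [X → . E X +], [X → . T f T], [X' → . X] }  — shift, reduce
  I1: { [T → ; .] }  — reduce
  I2: { [E → . T + x], [E → . f X x], [E → . f f], [T → . ;], [T → .], [X → . E X +], [X → . T f T], [X → E . X +] }  — shift, reduce
  I3: { [E → T . + x], [X → T . f T] }  — shift
  I4: { [X' → X .] }  — accept
  I5: { [E → . T + x], [E → . f X x], [E → . f f], [E → f . X x], [E → f . f], [T → . ;], [T → .], [X → . E X +], [X → . T f T] }  — shift, reduce
  I6: { [E → f X . x] }  — shift
  I7: { [E → . T + x], [E → . f X x], [E → . f f], [E → f . X x], [E → f . f], [E → f f .], [T → . ;], [T → .], [X → . E X +], [X → . T f T] }  — shift, 2 reduces
  I8: { [E → f X x .] }  — reduce
  I9: { [E → T + . x] }  — shift
  I10: { [T → . ;], [T → .], [X → T f . T] }  — shift, reduce
  I11: { [X → T f T .] }  — reduce
  I12: { [E → T + x .] }  — reduce
  I13: { [X → E X . +] }  — shift
  I14: { [X → E X + .] }  — reduce

I0 contains reduce item [T → .] and shift items [E → . f X x], [E → . f f], [T → . ;] — shift-reduce conflict.
I2 contains reduce item [T → .] and shift items [E → . f X x], [E → . f f], [T → . ;] — shift-reduce conflict.
I5 contains reduce item [T → .] and shift items [E → . f X x], [E → . f f], [E → f . f], [T → . ;] — shift-reduce conflict.
I7 contains reduce items [E → f f .], [T → .] and shift items [E → . f X x], [E → . f f], [E → f . f], [T → . ;] — shift-reduce conflict.
I10 contains reduce item [T → .] and shift item [T → . ;] — shift-reduce conflict.

Answer: Yes — I0: [T → .] vs [E → . f X x]; I2: [T → .] vs [E → . f X x]; I5: [T → .] vs [E → . f X x]; I7: [E → f f .] vs [E → . f X x]; I10: [T → .] vs [T → . ;]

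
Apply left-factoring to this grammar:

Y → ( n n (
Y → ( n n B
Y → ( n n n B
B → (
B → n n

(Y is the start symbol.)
Left-factoring transforms A → αβ₁ | αβ₂ into A → αA' and A' → β₁ | β₂
(α is the longest common prefix among the alternatives). Repeat until
no nonterminal has two alternatives with a common prefix.

Round 1: Y has alternatives sharing prefix '( n n'. Introduce Y': Y → ( n n Y'
  Add: Y' → (
  Add: Y' → B
  Add: Y' → n B

No remaining common prefixes — done.

Resulting grammar:
Y → ( n n Y'
Y' → (
Y' → B
Y' → n B
B → (
B → n n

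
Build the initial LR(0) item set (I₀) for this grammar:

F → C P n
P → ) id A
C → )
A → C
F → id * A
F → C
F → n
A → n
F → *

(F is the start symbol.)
{ [C → . )], [F → . *], [F → . C P n], [F → . C], [F → . id * A], [F → . n], [F' → . F] }

First, augment the grammar with F' → F
I₀ = CLOSURE({ [F' → . F] }):
  [F' → . F] has the dot before F: add [F → . C P n], [F → . id * A], [F → . C], [F → . n], [F → . *]
  [F → . C P n] has the dot before C: add [C → . )]
No further items can be added.

I₀ = { [C → . )], [F → . *], [F → . C P n], [F → . C], [F → . id * A], [F → . n], [F' → . F] }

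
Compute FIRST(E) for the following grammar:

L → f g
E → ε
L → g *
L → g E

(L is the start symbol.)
To compute FIRST(E), examine every production with E on the left-hand side, reading each right-hand side left to right until a non-nullable symbol is reached.

From E → ε:
  - ε-production, so ε ∈ FIRST(E)

Collecting: FIRST(E) = { ε }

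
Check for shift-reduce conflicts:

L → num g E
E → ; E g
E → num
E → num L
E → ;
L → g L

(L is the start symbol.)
A shift-reduce conflict occurs when an LR(0) state has both:
  - a complete (reduce) item [A → α .] (dot at the end), and
  - a shift item [B → β . c γ] (dot before a terminal).

Augment with L' → L and build the canonical LR(0) collection (I0 = CLOSURE({[L' → . L]}), then GOTO on every symbol after a dot until no new states appear). It has 12 states:
  I0: { [L → . g L], [L → . num g E], [L' → . L] }  — shift
  I1: { [L' → L .] }  — accept
  I2: { [L → . g L], [L → . num g E], [L → g . L] }  — shift
  I3: { [L → num . g E] }  — shift
  I4: { [E → . ; E g], [E → . ;], [E → . num L], [E → . num], [L → num g . E] }  — shift
  I5: { [E → . ; E g], [E → . ;], [E → . num L], [E → . num], [E → ; . E g], [E → ; .] }  — shift, reduce
  I6: { [L → num g E .] }  — reduce
  I7: { [E → num . L], [E → num .], [L → . g L], [L → . num g E] }  — shift, reduce
  I8: { [E → num L .] }  — reduce
  I9: { [E → ; E . g] }  — shift
  I10: { [E → ; E g .] }  — reduce
  I11: { [L → g L .] }  — reduce

I5 contains reduce item [E → ; .] and shift items [E → . ;], [E → . ; E g], [E → . num], [E → . num L] — shift-reduce conflict.
I7 contains reduce item [E → num .] and shift items [L → . g L], [L → . num g E] — shift-reduce conflict.

Answer: Yes — I5: [E → ; .] vs [E → . ;]; I7: [E → num .] vs [L → . g L]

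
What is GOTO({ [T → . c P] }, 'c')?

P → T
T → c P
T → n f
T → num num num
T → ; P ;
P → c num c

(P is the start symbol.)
GOTO(I, 'c') = CLOSURE({ [A → αX.β] : [A → α.Xβ] ∈ I, X = 'c' })

Items with dot before 'c', with the dot advanced:
  [T → . c P] → [T → c . P]
Closure of the advanced items:
  [T → c . P] has the dot before P: add [P → . T], [P → . c num c]
  [P → . T] has the dot before T: add [T → . c P], [T → . n f], [T → . num num num], [T → . ; P ;]

GOTO = { [P → . T], [P → . c num c], [T → . ; P ;], [T → . c P], [T → . n f], [T → . num num num], [T → c . P] }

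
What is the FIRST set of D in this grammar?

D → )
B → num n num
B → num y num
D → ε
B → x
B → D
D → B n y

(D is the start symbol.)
FIRST sets of the other non-terminals involved (by the same procedure, iterated to a fixed point):
  FIRST(B) = { ')', 'n', 'num', 'x', ε }

From D → ):
  - ')' is a terminal: add ')' and stop
From D → ε:
  - ε-production, so ε ∈ FIRST(D)
From D → B n y:
  - B is a non-terminal: add FIRST(B) \ {ε} = { ')', 'n', 'num', 'x' }
    B is nullable, so continue to the next symbol
  - n is a terminal: add 'n' and stop

Collecting: FIRST(D) = { ')', 'n', 'num', 'x', ε }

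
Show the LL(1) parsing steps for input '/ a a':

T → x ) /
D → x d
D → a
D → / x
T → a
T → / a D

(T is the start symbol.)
Stack is shown with the top on the left.

Stack    Input    Action
------------------------
T $      / a a $  output T → / a D
/ a D $  / a a $  match '/'
a D $    a a $    match 'a'
D $      a $      output D → a
a $      a $      match 'a'
$        $        accept

The string is accepted.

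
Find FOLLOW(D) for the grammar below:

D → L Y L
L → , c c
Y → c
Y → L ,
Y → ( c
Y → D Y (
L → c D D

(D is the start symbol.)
{ $, '(', ',', 'c' }

D is the start symbol, so $ ∈ FOLLOW(D).
In Y → D Y (: D is followed by Y '(', add FIRST(Y '(') \ {ε} = { '(', ',', 'c' }
In L → c D D: D is followed by D, add FIRST(D) \ {ε} = { ',', 'c' }
In L → c D D: D is at the end, add FOLLOW(L)

The FOLLOW sets referred to above (computed the same way, to a fixed point):
  FOLLOW(L) = { $, '(', ',', 'c' }

Taking the union: FOLLOW(D) = { $, '(', ',', 'c' }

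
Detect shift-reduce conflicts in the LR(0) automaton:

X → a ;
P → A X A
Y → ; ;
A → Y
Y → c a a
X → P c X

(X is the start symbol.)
No shift-reduce conflicts

A shift-reduce conflict occurs when an LR(0) state has both:
  - a complete (reduce) item [A → α .] (dot at the end), and
  - a shift item [B → β . c γ] (dot before a terminal).

Augment with X' → X and build the canonical LR(0) collection (I0 = CLOSURE({[X' → . X]}), then GOTO on every symbol after a dot until no new states appear). It has 16 states:
  I0: { [A → . Y], [P → . A X A], [X → . P c X], [X → . a ;], [X' → . X], [Y → . ; ;], [Y → . c a a] }  — shift
  I1: { [Y → ; . ;] }  — shift
  I2: { [A → . Y], [P → . A X A], [P → A . X A], [X → . P c X], [X → . a ;], [Y → . ; ;], [Y → . c a a] }  — shift
  I3: { [X → P . c X] }  — shift
  I4: { [X' → X .] }  — accept
  I5: { [A → Y .] }  — reduce
  I6: { [X → a . ;] }  — shift
  I7: { [Y → c . a a] }  — shift
  I8: { [Y → c a . a] }  — shift
  I9: { [Y → c a a .] }  — reduce
  I10: { [X → a ; .] }  — reduce
  I11: { [A → . Y], [P → . A X A], [X → . P c X], [X → . a ;], [X → P c . X], [Y → . ; ;], [Y → . c a a] }  — shift
  I12: { [X → P c X .] }  — reduce
  I13: { [A → . Y], [P → A X . A], [Y → . ; ;], [Y → . c a a] }  — shift
  I14: { [P → A X A .] }  — reduce
  I15: { [Y → ; ; .] }  — reduce

No state contains both a complete item and a shift item.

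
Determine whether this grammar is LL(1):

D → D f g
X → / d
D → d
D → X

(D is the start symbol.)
Relevant sets:
  FIRST(D) = { '/', 'd' }
  FIRST(X) = { '/' }

For D:
  PREDICT(D → D f g) = { '/', 'd' }
  PREDICT(D → d) = { 'd' }
  PREDICT(D → X) = { '/' }
X has a single production, so nothing to check there.

Conflict found: Predict set conflict for D: { 'd' }
The grammar is NOT LL(1).

Answer: No. Predict set conflict for D: { 'd' }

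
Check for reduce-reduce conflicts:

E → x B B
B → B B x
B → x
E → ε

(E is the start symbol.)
Augment with E' → E and build the canonical LR(0) collection (I0 = CLOSURE({[E' → . E]}), then GOTO on every symbol after a dot until no new states appear). It has 8 states:
  I0: { [E → . x B B], [E → .], [E' → . E] }  — shift, reduce
  I1: { [E' → E .] }  — accept
  I2: { [B → . B B x], [B → . x], [E → x . B B] }  — shift
  I3: { [B → . B B x], [B → . x], [B → B . B x], [E → x B . B] }  — shift
  I4: { [B → x .] }  — reduce
  I5: { [B → . B B x], [B → . x], [B → B . B x], [B → B B . x], [E → x B B .] }  — shift, reduce
  I6: { [B → . B B x], [B → . x], [B → B . B x], [B → B B . x] }  — shift
  I7: { [B → B B x .], [B → x .] }  — 2 reduces

I7 contains complete items [B → B B x .], [B → x .] — reduce-reduce conflict.

Answer: Yes — I7: [B → B B x .] vs [B → x .]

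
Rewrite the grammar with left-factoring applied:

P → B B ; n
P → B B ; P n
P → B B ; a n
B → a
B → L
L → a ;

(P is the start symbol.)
Left-factoring transforms A → αβ₁ | αβ₂ into A → αA' and A' → β₁ | β₂
(α is the longest common prefix among the alternatives). Repeat until
no nonterminal has two alternatives with a common prefix.

Round 1: P has alternatives sharing prefix 'B B ;'. Introduce P': P → B B ; P'
  Add: P' → n
  Add: P' → P n
  Add: P' → a n

No remaining common prefixes — done.

Resulting grammar:
P → B B ; P'
P' → n
P' → P n
P' → a n
B → a
B → L
L → a ;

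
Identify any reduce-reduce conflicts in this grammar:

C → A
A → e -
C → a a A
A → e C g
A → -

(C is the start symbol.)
Yes — I6: [A → - .] vs [A → e - .]

Augment with C' → C and build the canonical LR(0) collection (I0 = CLOSURE({[C' → . C]}), then GOTO on every symbol after a dot until no new states appear). It has 11 states:
  I0: { [A → . -], [A → . e -], [A → . e C g], [C → . A], [C → . a a A], [C' → . C] }  — shift
  I1: { [A → - .] }  — reduce
  I2: { [C → A .] }  — reduce
  I3: { [C' → C .] }  — accept
  I4: { [C → a . a A] }  — shift
  I5: { [A → . -], [A → . e -], [A → . e C g], [A → e . -], [A → e . C g], [C → . A], [C → . a a A] }  — shift
  I6: { [A → - .], [A → e - .] }  — 2 reduces
  I7: { [A → e C . g] }  — shift
  I8: { [A → e C g .] }  — reduce
  I9: { [A → . -], [A → . e -], [A → . e C g], [C → a a . A] }  — shift
  I10: { [C → a a A .] }  — reduce

I6 contains complete items [A → - .], [A → e - .] — reduce-reduce conflict.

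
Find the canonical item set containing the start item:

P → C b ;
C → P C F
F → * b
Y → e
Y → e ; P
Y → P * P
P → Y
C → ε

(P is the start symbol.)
First, augment the grammar with P' → P
I₀ = CLOSURE({ [P' → . P] }):
  [P' → . P] has the dot before P: add [P → . C b ;], [P → . Y]
  [P → . C b ;] has the dot before C: add [C → . P C F], [C → .]
  [P → . Y] has the dot before Y: add [Y → . e], [Y → . e ; P], [Y → . P * P]
No further items can be added.

I₀ = { [C → . P C F], [C → .], [P → . C b ;], [P → . Y], [P' → . P], [Y → . P * P], [Y → . e ; P], [Y → . e] }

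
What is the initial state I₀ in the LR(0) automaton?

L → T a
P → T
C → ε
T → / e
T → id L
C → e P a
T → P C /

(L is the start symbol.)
First, augment the grammar with L' → L
I₀ = CLOSURE({ [L' → . L] }):
  [L' → . L] has the dot before L: add [L → . T a]
  [L → . T a] has the dot before T: add [T → . / e], [T → . id L], [T → . P C /]
  [T → . P C /] has the dot before P: add [P → . T]
No further items can be added.

I₀ = { [L → . T a], [L' → . L], [P → . T], [T → . / e], [T → . P C /], [T → . id L] }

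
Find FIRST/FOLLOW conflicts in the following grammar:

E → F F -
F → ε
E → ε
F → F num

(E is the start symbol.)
Yes. F → F num with FOLLOW(F) on { 'num' }

Nullable non-terminals: E, F.
FIRST sets used below: FIRST(F) = { 'num', ε }

E: nullable alternative(s) E → ε; FOLLOW(E) = { $ }
  E → F F -: FIRST \ {ε} = { '-', 'num' } — disjoint from FOLLOW(E)
  E → ε: FIRST \ {ε} = { } — this is the only nullable alternative, skip

F: nullable alternative(s) F → ε; FOLLOW(F) = { '-', 'num' }
  F → ε: FIRST \ {ε} = { } — this is the only nullable alternative, skip
  F → F num: FIRST \ {ε} = { 'num' } — overlaps FOLLOW(F) on { 'num' }: CONFLICT

So the grammar has 1 FIRST/FOLLOW conflict (marked CONFLICT above).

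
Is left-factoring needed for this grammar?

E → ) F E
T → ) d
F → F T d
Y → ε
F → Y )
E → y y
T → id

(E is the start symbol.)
No, left-factoring is not needed

Left-factoring is needed when two productions for the same non-terminal
share a common prefix on the right-hand side.

Productions for E:
  E → ) F E
  E → y y
Productions for T:
  T → ) d
  T → id
Productions for F:
  F → F T d
  F → Y )

No common prefixes found.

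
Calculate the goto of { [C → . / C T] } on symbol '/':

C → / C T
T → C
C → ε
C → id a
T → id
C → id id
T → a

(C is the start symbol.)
{ [C → . / C T], [C → . id a], [C → . id id], [C → .], [C → / . C T] }

GOTO(I, '/') = CLOSURE({ [A → αX.β] : [A → α.Xβ] ∈ I, X = '/' })

Items with dot before '/', with the dot advanced:
  [C → . / C T] → [C → / . C T]
Closure of the advanced items:
  [C → / . C T] has the dot before C: add [C → . / C T], [C → .], [C → . id a], [C → . id id]

GOTO = { [C → . / C T], [C → . id a], [C → . id id], [C → .], [C → / . C T] }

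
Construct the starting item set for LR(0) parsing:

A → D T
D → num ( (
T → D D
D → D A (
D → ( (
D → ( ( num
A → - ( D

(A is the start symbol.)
{ [A → . - ( D], [A → . D T], [A' → . A], [D → . ( ( num], [D → . ( (], [D → . D A (], [D → . num ( (] }

First, augment the grammar with A' → A
I₀ = CLOSURE({ [A' → . A] }):
  [A' → . A] has the dot before A: add [A → . D T], [A → . - ( D]
  [A → . D T] has the dot before D: add [D → . num ( (], [D → . D A (], [D → . ( (], [D → . ( ( num]
No further items can be added.

I₀ = { [A → . - ( D], [A → . D T], [A' → . A], [D → . ( ( num], [D → . ( (], [D → . D A (], [D → . num ( (] }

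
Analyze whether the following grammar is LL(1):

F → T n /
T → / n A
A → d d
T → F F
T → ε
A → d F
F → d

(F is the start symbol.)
No. Predict set conflict for F: { 'd' }

A grammar is LL(1) if for each non-terminal N with multiple productions, the predict sets of those productions are pairwise disjoint, where PREDICT(N → α) = (FIRST(α) \ {ε}) ∪ (FOLLOW(N) if α ⇒* ε).

Relevant sets:
  FIRST(T) = { '/', 'd', 'n', ε }
  FIRST(F) = { '/', 'd', 'n' }
  FOLLOW(T) = { 'n' }

For F:
  PREDICT(F → T n '/') = { '/', 'd', 'n' }
  PREDICT(F → d) = { 'd' }
For T:
  PREDICT(T → '/' n A) = { '/' }
  PREDICT(T → F F) = { '/', 'd', 'n' }
  PREDICT(T → ε) = { 'n' }
For A:
  PREDICT(A → d d) = { 'd' }
  PREDICT(A → d F) = { 'd' }

Conflict found: Predict set conflict for F: { 'd' }
The grammar is NOT LL(1).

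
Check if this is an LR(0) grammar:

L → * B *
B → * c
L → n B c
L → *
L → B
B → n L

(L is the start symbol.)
No. Shift-reduce conflict between [L → * .] and [B → . * c]

A grammar is LR(0) if no state in the canonical LR(0) collection has:
  - both a shift item (dot before a terminal) and a complete item (shift-reduce conflict), or
  - two or more complete items (reduce-reduce conflict; the accept item [L' → L .] counts as a complete item here).

Augment with L' → L and build the canonical LR(0) collection (I0 = CLOSURE({[L' → . L]}), then GOTO on every symbol after a dot until no new states appear). It has 13 states:
  I0: { [B → . * c], [B → . n L], [L → . * B *], [L → . *], [L → . B], [L → . n B c], [L' → . L] }  — shift
  I1: { [B → * . c], [B → . * c], [B → . n L], [L → * . B *], [L → * .] }  — shift, reduce
  I2: { [L → B .] }  — reduce
  I3: { [L' → L .] }  — accept
  I4: { [B → . * c], [B → . n L], [B → n . L], [L → . * B *], [L → . *], [L → . B], [L → . n B c], [L → n . B c] }  — shift
  I5: { [L → B .], [L → n B . c] }  — shift, reduce
  I6: { [B → n L .] }  — reduce
  I7: { [L → n B c .] }  — reduce
  I8: { [B → * . c] }  — shift
  I9: { [L → * B . *] }  — shift
  I10: { [B → * c .] }  — reduce
  I11: { [B → . * c], [B → . n L], [B → n . L], [L → . * B *], [L → . *], [L → . B], [L → . n B c] }  — shift
  I12: { [L → * B * .] }  — reduce

Conflict in state I1:
  Shift-reduce conflict between [L → * .] and [B → . * c]
So the grammar is NOT LR(0).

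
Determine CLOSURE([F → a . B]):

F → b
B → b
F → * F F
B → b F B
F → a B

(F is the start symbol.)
Start with: [F → a . B]
  [F → a . B] has the dot before B: add [B → . b], [B → . b F B]
No further items can be added.

CLOSURE = { [B → . b F B], [B → . b], [F → a . B] }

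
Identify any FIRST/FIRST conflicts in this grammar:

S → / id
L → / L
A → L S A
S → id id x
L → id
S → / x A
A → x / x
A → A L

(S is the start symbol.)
FIRST sets of the non-terminals at (or reachable through a nullable prefix from) the front of some alternative:
  FIRST(L) = { '/', 'id' }
  FIRST(A) = { '/', 'id', 'x' }

Productions for S:
  S → / id: FIRST = { '/' }
  S → id id x: FIRST = { 'id' }
  S → / x A: FIRST = { '/' }
Productions for L:
  L → / L: FIRST = { '/' }
  L → id: FIRST = { 'id' }
Productions for A:
  A → L S A: FIRST = { '/', 'id' }
  A → x / x: FIRST = { 'x' }
  A → A L: FIRST = { '/', 'id', 'x' }

Conflict for S: S → / id and S → / x A
  Overlap: { '/' }
Conflict for A: A → L S A and A → A L
  Overlap: { '/', 'id' }
Conflict for A: A → x / x and A → A L
  Overlap: { 'x' }

Answer: Yes. S → '/' id / S → '/' x A on { '/' }; A → L S A / A → A L on { '/', 'id' }; A → x '/' x / A → A L on { 'x' }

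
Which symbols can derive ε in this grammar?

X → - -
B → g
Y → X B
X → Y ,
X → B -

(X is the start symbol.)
There are no ε-productions, so no non-terminal can derive ε.
No non-terminals are nullable.

Answer: None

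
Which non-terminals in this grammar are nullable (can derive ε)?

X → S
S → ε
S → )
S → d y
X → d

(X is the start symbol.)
{ 'S', 'X' }

A non-terminal is nullable if it can derive ε (the empty string): either it has an ε-production, or it has a production whose right-hand side consists entirely of nullable non-terminals.

ε-productions: S → ε
So S is immediately nullable.
X → S: every symbol on the right is nullable, so X is nullable too.
Every non-terminal is now nullable.
Nullable = { 'S', 'X' }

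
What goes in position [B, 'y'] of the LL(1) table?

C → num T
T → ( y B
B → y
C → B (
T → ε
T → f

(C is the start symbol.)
To find M[B, 'y'], we find productions for B where 'y' is in the predict set (PREDICT(N → α) = (FIRST(α) \ {ε}) ∪ (FOLLOW(N) if α ⇒* ε)).

B → y: PREDICT = { 'y' }
  'y' is in predict set, so this production goes in M[B, 'y']

M[B, 'y'] = B → y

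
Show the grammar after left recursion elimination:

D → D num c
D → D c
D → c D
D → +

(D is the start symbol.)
D → c D D'
D → + D'
D' → num c D'
D' → c D'
D' → ε

D is directly left-recursive. The standard transformation for
  A → A α₁ | ... | A α_m | β₁ | ... | β_n
is
  A  → β₁ A' | ... | β_n A'
  A' → α₁ A' | ... | α_m A' | ε

D → c D becomes D → c D D'
D → + becomes D → + D'
D → D num c becomes D' → num c D'
D → D c becomes D' → c D'
Add D' → ε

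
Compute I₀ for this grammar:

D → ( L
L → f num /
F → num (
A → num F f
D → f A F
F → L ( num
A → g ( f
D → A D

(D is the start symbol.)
First, augment the grammar with D' → D
I₀ = CLOSURE({ [D' → . D] }):
  [D' → . D] has the dot before D: add [D → . ( L], [D → . f A F], [D → . A D]
  [D → . A D] has the dot before A: add [A → . num F f], [A → . g ( f]
No further items can be added.

I₀ = { [A → . g ( f], [A → . num F f], [D → . ( L], [D → . A D], [D → . f A F], [D' → . D] }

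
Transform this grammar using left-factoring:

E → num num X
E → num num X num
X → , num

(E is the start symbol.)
E → num num X E'
E' → ε
E' → num
X → , num

Left-factoring transforms A → αβ₁ | αβ₂ into A → αA' and A' → β₁ | β₂
(α is the longest common prefix among the alternatives). Repeat until
no nonterminal has two alternatives with a common prefix.

Round 1: E has alternatives sharing prefix 'num num X'. Introduce E': E → num num X E'
  Add: E' → ε
  Add: E' → num

No remaining common prefixes — done.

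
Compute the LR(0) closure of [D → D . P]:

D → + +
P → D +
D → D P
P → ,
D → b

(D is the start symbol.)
To compute CLOSURE, for each item [A → α.Bβ] where B is a non-terminal, add [B → .γ] for all productions B → γ; repeat for the newly added items until nothing changes.

Start with: [D → D . P]
  [D → D . P] has the dot before P: add [P → . D +], [P → . ,]
  [P → . D +] has the dot before D: add [D → . + +], [D → . D P], [D → . b]
No further items can be added.

CLOSURE = { [D → . + +], [D → . D P], [D → . b], [D → D . P], [P → . ,], [P → . D +] }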